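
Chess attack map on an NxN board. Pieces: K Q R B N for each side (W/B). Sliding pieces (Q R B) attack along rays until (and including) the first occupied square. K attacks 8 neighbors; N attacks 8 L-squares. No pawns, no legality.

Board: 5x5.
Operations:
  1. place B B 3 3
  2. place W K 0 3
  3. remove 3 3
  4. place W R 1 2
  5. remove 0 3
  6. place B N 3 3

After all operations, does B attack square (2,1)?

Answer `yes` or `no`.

Answer: yes

Derivation:
Op 1: place BB@(3,3)
Op 2: place WK@(0,3)
Op 3: remove (3,3)
Op 4: place WR@(1,2)
Op 5: remove (0,3)
Op 6: place BN@(3,3)
Per-piece attacks for B:
  BN@(3,3): attacks (1,4) (4,1) (2,1) (1,2)
B attacks (2,1): yes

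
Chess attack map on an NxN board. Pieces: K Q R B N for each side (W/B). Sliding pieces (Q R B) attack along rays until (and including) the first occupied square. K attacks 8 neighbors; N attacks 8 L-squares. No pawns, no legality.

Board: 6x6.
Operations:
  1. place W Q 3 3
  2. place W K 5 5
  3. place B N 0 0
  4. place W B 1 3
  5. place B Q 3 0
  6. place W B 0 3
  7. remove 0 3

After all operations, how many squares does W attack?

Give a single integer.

Op 1: place WQ@(3,3)
Op 2: place WK@(5,5)
Op 3: place BN@(0,0)
Op 4: place WB@(1,3)
Op 5: place BQ@(3,0)
Op 6: place WB@(0,3)
Op 7: remove (0,3)
Per-piece attacks for W:
  WB@(1,3): attacks (2,4) (3,5) (2,2) (3,1) (4,0) (0,4) (0,2)
  WQ@(3,3): attacks (3,4) (3,5) (3,2) (3,1) (3,0) (4,3) (5,3) (2,3) (1,3) (4,4) (5,5) (4,2) (5,1) (2,4) (1,5) (2,2) (1,1) (0,0) [ray(0,-1) blocked at (3,0); ray(-1,0) blocked at (1,3); ray(1,1) blocked at (5,5); ray(-1,-1) blocked at (0,0)]
  WK@(5,5): attacks (5,4) (4,5) (4,4)
Union (23 distinct): (0,0) (0,2) (0,4) (1,1) (1,3) (1,5) (2,2) (2,3) (2,4) (3,0) (3,1) (3,2) (3,4) (3,5) (4,0) (4,2) (4,3) (4,4) (4,5) (5,1) (5,3) (5,4) (5,5)

Answer: 23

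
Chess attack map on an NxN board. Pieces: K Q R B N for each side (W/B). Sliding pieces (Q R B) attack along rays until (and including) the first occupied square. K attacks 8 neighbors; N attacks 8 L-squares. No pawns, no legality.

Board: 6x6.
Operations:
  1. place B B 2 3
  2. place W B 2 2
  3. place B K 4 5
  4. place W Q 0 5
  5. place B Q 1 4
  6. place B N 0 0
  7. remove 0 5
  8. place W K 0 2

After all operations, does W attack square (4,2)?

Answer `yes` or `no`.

Op 1: place BB@(2,3)
Op 2: place WB@(2,2)
Op 3: place BK@(4,5)
Op 4: place WQ@(0,5)
Op 5: place BQ@(1,4)
Op 6: place BN@(0,0)
Op 7: remove (0,5)
Op 8: place WK@(0,2)
Per-piece attacks for W:
  WK@(0,2): attacks (0,3) (0,1) (1,2) (1,3) (1,1)
  WB@(2,2): attacks (3,3) (4,4) (5,5) (3,1) (4,0) (1,3) (0,4) (1,1) (0,0) [ray(-1,-1) blocked at (0,0)]
W attacks (4,2): no

Answer: no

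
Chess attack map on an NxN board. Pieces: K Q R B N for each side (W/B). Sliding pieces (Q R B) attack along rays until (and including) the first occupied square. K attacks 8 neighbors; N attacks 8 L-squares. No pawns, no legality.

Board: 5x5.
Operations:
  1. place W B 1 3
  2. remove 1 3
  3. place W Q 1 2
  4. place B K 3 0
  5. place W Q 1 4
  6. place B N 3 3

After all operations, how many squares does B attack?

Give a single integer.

Op 1: place WB@(1,3)
Op 2: remove (1,3)
Op 3: place WQ@(1,2)
Op 4: place BK@(3,0)
Op 5: place WQ@(1,4)
Op 6: place BN@(3,3)
Per-piece attacks for B:
  BK@(3,0): attacks (3,1) (4,0) (2,0) (4,1) (2,1)
  BN@(3,3): attacks (1,4) (4,1) (2,1) (1,2)
Union (7 distinct): (1,2) (1,4) (2,0) (2,1) (3,1) (4,0) (4,1)

Answer: 7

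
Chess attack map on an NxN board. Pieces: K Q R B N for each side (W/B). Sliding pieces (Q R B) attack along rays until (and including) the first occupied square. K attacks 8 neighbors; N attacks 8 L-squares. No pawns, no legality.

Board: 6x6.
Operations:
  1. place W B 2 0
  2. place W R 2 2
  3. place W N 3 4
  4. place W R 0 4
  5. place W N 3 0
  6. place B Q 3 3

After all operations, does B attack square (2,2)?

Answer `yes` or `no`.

Answer: yes

Derivation:
Op 1: place WB@(2,0)
Op 2: place WR@(2,2)
Op 3: place WN@(3,4)
Op 4: place WR@(0,4)
Op 5: place WN@(3,0)
Op 6: place BQ@(3,3)
Per-piece attacks for B:
  BQ@(3,3): attacks (3,4) (3,2) (3,1) (3,0) (4,3) (5,3) (2,3) (1,3) (0,3) (4,4) (5,5) (4,2) (5,1) (2,4) (1,5) (2,2) [ray(0,1) blocked at (3,4); ray(0,-1) blocked at (3,0); ray(-1,-1) blocked at (2,2)]
B attacks (2,2): yes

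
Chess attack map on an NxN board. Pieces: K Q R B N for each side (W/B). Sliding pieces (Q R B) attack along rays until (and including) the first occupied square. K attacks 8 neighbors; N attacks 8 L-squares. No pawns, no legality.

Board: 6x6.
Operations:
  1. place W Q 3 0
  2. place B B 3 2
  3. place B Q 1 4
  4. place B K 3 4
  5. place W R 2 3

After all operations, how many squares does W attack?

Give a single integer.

Answer: 19

Derivation:
Op 1: place WQ@(3,0)
Op 2: place BB@(3,2)
Op 3: place BQ@(1,4)
Op 4: place BK@(3,4)
Op 5: place WR@(2,3)
Per-piece attacks for W:
  WR@(2,3): attacks (2,4) (2,5) (2,2) (2,1) (2,0) (3,3) (4,3) (5,3) (1,3) (0,3)
  WQ@(3,0): attacks (3,1) (3,2) (4,0) (5,0) (2,0) (1,0) (0,0) (4,1) (5,2) (2,1) (1,2) (0,3) [ray(0,1) blocked at (3,2)]
Union (19 distinct): (0,0) (0,3) (1,0) (1,2) (1,3) (2,0) (2,1) (2,2) (2,4) (2,5) (3,1) (3,2) (3,3) (4,0) (4,1) (4,3) (5,0) (5,2) (5,3)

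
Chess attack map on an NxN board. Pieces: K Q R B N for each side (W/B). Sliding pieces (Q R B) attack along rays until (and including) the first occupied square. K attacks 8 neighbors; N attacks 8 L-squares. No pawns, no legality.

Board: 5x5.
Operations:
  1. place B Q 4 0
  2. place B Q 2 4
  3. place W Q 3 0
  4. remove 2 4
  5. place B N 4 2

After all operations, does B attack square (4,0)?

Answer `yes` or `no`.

Op 1: place BQ@(4,0)
Op 2: place BQ@(2,4)
Op 3: place WQ@(3,0)
Op 4: remove (2,4)
Op 5: place BN@(4,2)
Per-piece attacks for B:
  BQ@(4,0): attacks (4,1) (4,2) (3,0) (3,1) (2,2) (1,3) (0,4) [ray(0,1) blocked at (4,2); ray(-1,0) blocked at (3,0)]
  BN@(4,2): attacks (3,4) (2,3) (3,0) (2,1)
B attacks (4,0): no

Answer: no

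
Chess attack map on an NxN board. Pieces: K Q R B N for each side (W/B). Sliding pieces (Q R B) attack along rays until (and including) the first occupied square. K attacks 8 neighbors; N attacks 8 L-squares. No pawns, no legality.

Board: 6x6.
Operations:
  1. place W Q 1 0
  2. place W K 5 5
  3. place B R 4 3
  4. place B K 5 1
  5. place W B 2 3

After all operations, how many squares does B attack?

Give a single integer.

Op 1: place WQ@(1,0)
Op 2: place WK@(5,5)
Op 3: place BR@(4,3)
Op 4: place BK@(5,1)
Op 5: place WB@(2,3)
Per-piece attacks for B:
  BR@(4,3): attacks (4,4) (4,5) (4,2) (4,1) (4,0) (5,3) (3,3) (2,3) [ray(-1,0) blocked at (2,3)]
  BK@(5,1): attacks (5,2) (5,0) (4,1) (4,2) (4,0)
Union (10 distinct): (2,3) (3,3) (4,0) (4,1) (4,2) (4,4) (4,5) (5,0) (5,2) (5,3)

Answer: 10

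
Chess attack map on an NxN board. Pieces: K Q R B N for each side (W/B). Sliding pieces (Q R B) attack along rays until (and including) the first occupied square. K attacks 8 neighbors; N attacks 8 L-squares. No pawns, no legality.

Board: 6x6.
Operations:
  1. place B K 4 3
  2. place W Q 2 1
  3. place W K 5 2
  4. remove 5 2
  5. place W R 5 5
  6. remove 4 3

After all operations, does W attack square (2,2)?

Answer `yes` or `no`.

Answer: yes

Derivation:
Op 1: place BK@(4,3)
Op 2: place WQ@(2,1)
Op 3: place WK@(5,2)
Op 4: remove (5,2)
Op 5: place WR@(5,5)
Op 6: remove (4,3)
Per-piece attacks for W:
  WQ@(2,1): attacks (2,2) (2,3) (2,4) (2,5) (2,0) (3,1) (4,1) (5,1) (1,1) (0,1) (3,2) (4,3) (5,4) (3,0) (1,2) (0,3) (1,0)
  WR@(5,5): attacks (5,4) (5,3) (5,2) (5,1) (5,0) (4,5) (3,5) (2,5) (1,5) (0,5)
W attacks (2,2): yes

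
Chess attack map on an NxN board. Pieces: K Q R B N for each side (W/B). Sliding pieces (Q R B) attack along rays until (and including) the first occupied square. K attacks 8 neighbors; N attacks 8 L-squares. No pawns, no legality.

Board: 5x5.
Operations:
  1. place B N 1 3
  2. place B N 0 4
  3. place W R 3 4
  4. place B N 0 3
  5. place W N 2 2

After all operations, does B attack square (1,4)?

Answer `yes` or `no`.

Op 1: place BN@(1,3)
Op 2: place BN@(0,4)
Op 3: place WR@(3,4)
Op 4: place BN@(0,3)
Op 5: place WN@(2,2)
Per-piece attacks for B:
  BN@(0,3): attacks (2,4) (1,1) (2,2)
  BN@(0,4): attacks (1,2) (2,3)
  BN@(1,3): attacks (3,4) (2,1) (3,2) (0,1)
B attacks (1,4): no

Answer: no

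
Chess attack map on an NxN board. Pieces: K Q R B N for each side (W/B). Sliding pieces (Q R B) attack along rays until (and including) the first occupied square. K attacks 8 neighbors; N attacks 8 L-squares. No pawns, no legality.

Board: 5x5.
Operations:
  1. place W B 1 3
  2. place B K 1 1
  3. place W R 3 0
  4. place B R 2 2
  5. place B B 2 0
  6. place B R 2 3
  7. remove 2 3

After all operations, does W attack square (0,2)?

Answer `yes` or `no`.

Answer: yes

Derivation:
Op 1: place WB@(1,3)
Op 2: place BK@(1,1)
Op 3: place WR@(3,0)
Op 4: place BR@(2,2)
Op 5: place BB@(2,0)
Op 6: place BR@(2,3)
Op 7: remove (2,3)
Per-piece attacks for W:
  WB@(1,3): attacks (2,4) (2,2) (0,4) (0,2) [ray(1,-1) blocked at (2,2)]
  WR@(3,0): attacks (3,1) (3,2) (3,3) (3,4) (4,0) (2,0) [ray(-1,0) blocked at (2,0)]
W attacks (0,2): yes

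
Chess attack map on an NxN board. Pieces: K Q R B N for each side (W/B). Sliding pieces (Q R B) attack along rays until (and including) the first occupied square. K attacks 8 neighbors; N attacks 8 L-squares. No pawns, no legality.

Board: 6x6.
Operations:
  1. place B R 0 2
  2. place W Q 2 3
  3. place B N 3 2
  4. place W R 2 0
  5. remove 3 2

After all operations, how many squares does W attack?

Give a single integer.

Op 1: place BR@(0,2)
Op 2: place WQ@(2,3)
Op 3: place BN@(3,2)
Op 4: place WR@(2,0)
Op 5: remove (3,2)
Per-piece attacks for W:
  WR@(2,0): attacks (2,1) (2,2) (2,3) (3,0) (4,0) (5,0) (1,0) (0,0) [ray(0,1) blocked at (2,3)]
  WQ@(2,3): attacks (2,4) (2,5) (2,2) (2,1) (2,0) (3,3) (4,3) (5,3) (1,3) (0,3) (3,4) (4,5) (3,2) (4,1) (5,0) (1,4) (0,5) (1,2) (0,1) [ray(0,-1) blocked at (2,0)]
Union (24 distinct): (0,0) (0,1) (0,3) (0,5) (1,0) (1,2) (1,3) (1,4) (2,0) (2,1) (2,2) (2,3) (2,4) (2,5) (3,0) (3,2) (3,3) (3,4) (4,0) (4,1) (4,3) (4,5) (5,0) (5,3)

Answer: 24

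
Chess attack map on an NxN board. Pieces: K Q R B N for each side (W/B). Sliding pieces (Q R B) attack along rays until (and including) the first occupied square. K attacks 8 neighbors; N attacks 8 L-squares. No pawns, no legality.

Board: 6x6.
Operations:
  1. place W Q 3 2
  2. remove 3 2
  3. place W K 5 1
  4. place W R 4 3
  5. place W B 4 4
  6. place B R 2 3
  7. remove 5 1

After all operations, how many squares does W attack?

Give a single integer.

Op 1: place WQ@(3,2)
Op 2: remove (3,2)
Op 3: place WK@(5,1)
Op 4: place WR@(4,3)
Op 5: place WB@(4,4)
Op 6: place BR@(2,3)
Op 7: remove (5,1)
Per-piece attacks for W:
  WR@(4,3): attacks (4,4) (4,2) (4,1) (4,0) (5,3) (3,3) (2,3) [ray(0,1) blocked at (4,4); ray(-1,0) blocked at (2,3)]
  WB@(4,4): attacks (5,5) (5,3) (3,5) (3,3) (2,2) (1,1) (0,0)
Union (12 distinct): (0,0) (1,1) (2,2) (2,3) (3,3) (3,5) (4,0) (4,1) (4,2) (4,4) (5,3) (5,5)

Answer: 12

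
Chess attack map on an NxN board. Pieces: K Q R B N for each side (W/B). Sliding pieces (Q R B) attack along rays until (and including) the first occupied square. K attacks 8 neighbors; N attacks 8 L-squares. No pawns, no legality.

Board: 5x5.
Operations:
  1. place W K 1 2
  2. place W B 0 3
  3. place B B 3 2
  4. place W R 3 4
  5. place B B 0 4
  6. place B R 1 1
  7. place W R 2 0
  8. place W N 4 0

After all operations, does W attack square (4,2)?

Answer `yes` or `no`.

Op 1: place WK@(1,2)
Op 2: place WB@(0,3)
Op 3: place BB@(3,2)
Op 4: place WR@(3,4)
Op 5: place BB@(0,4)
Op 6: place BR@(1,1)
Op 7: place WR@(2,0)
Op 8: place WN@(4,0)
Per-piece attacks for W:
  WB@(0,3): attacks (1,4) (1,2) [ray(1,-1) blocked at (1,2)]
  WK@(1,2): attacks (1,3) (1,1) (2,2) (0,2) (2,3) (2,1) (0,3) (0,1)
  WR@(2,0): attacks (2,1) (2,2) (2,3) (2,4) (3,0) (4,0) (1,0) (0,0) [ray(1,0) blocked at (4,0)]
  WR@(3,4): attacks (3,3) (3,2) (4,4) (2,4) (1,4) (0,4) [ray(0,-1) blocked at (3,2); ray(-1,0) blocked at (0,4)]
  WN@(4,0): attacks (3,2) (2,1)
W attacks (4,2): no

Answer: no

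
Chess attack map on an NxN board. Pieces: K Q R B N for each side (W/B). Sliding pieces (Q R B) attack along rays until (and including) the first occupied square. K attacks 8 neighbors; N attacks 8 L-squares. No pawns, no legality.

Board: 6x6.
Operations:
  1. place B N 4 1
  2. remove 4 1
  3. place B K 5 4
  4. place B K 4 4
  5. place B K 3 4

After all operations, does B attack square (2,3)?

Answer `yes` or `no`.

Op 1: place BN@(4,1)
Op 2: remove (4,1)
Op 3: place BK@(5,4)
Op 4: place BK@(4,4)
Op 5: place BK@(3,4)
Per-piece attacks for B:
  BK@(3,4): attacks (3,5) (3,3) (4,4) (2,4) (4,5) (4,3) (2,5) (2,3)
  BK@(4,4): attacks (4,5) (4,3) (5,4) (3,4) (5,5) (5,3) (3,5) (3,3)
  BK@(5,4): attacks (5,5) (5,3) (4,4) (4,5) (4,3)
B attacks (2,3): yes

Answer: yes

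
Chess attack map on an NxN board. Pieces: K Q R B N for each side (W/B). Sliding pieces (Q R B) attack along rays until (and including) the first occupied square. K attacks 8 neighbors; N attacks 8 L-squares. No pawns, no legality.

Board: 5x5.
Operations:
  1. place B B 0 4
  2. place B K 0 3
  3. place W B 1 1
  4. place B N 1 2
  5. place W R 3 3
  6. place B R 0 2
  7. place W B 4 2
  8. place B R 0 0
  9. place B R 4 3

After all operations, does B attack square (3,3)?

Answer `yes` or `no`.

Op 1: place BB@(0,4)
Op 2: place BK@(0,3)
Op 3: place WB@(1,1)
Op 4: place BN@(1,2)
Op 5: place WR@(3,3)
Op 6: place BR@(0,2)
Op 7: place WB@(4,2)
Op 8: place BR@(0,0)
Op 9: place BR@(4,3)
Per-piece attacks for B:
  BR@(0,0): attacks (0,1) (0,2) (1,0) (2,0) (3,0) (4,0) [ray(0,1) blocked at (0,2)]
  BR@(0,2): attacks (0,3) (0,1) (0,0) (1,2) [ray(0,1) blocked at (0,3); ray(0,-1) blocked at (0,0); ray(1,0) blocked at (1,2)]
  BK@(0,3): attacks (0,4) (0,2) (1,3) (1,4) (1,2)
  BB@(0,4): attacks (1,3) (2,2) (3,1) (4,0)
  BN@(1,2): attacks (2,4) (3,3) (0,4) (2,0) (3,1) (0,0)
  BR@(4,3): attacks (4,4) (4,2) (3,3) [ray(0,-1) blocked at (4,2); ray(-1,0) blocked at (3,3)]
B attacks (3,3): yes

Answer: yes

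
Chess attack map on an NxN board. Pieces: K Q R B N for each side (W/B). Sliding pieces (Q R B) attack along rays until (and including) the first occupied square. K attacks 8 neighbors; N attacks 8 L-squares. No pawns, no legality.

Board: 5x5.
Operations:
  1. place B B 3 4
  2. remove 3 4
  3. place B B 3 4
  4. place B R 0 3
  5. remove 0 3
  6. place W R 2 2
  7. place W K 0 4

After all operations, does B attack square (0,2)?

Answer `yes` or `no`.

Op 1: place BB@(3,4)
Op 2: remove (3,4)
Op 3: place BB@(3,4)
Op 4: place BR@(0,3)
Op 5: remove (0,3)
Op 6: place WR@(2,2)
Op 7: place WK@(0,4)
Per-piece attacks for B:
  BB@(3,4): attacks (4,3) (2,3) (1,2) (0,1)
B attacks (0,2): no

Answer: no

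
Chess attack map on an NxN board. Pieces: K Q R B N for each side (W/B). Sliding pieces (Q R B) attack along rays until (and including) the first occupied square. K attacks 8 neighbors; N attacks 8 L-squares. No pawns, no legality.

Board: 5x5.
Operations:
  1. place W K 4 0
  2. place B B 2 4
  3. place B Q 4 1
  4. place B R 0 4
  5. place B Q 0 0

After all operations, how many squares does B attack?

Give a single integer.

Answer: 22

Derivation:
Op 1: place WK@(4,0)
Op 2: place BB@(2,4)
Op 3: place BQ@(4,1)
Op 4: place BR@(0,4)
Op 5: place BQ@(0,0)
Per-piece attacks for B:
  BQ@(0,0): attacks (0,1) (0,2) (0,3) (0,4) (1,0) (2,0) (3,0) (4,0) (1,1) (2,2) (3,3) (4,4) [ray(0,1) blocked at (0,4); ray(1,0) blocked at (4,0)]
  BR@(0,4): attacks (0,3) (0,2) (0,1) (0,0) (1,4) (2,4) [ray(0,-1) blocked at (0,0); ray(1,0) blocked at (2,4)]
  BB@(2,4): attacks (3,3) (4,2) (1,3) (0,2)
  BQ@(4,1): attacks (4,2) (4,3) (4,4) (4,0) (3,1) (2,1) (1,1) (0,1) (3,2) (2,3) (1,4) (3,0) [ray(0,-1) blocked at (4,0)]
Union (22 distinct): (0,0) (0,1) (0,2) (0,3) (0,4) (1,0) (1,1) (1,3) (1,4) (2,0) (2,1) (2,2) (2,3) (2,4) (3,0) (3,1) (3,2) (3,3) (4,0) (4,2) (4,3) (4,4)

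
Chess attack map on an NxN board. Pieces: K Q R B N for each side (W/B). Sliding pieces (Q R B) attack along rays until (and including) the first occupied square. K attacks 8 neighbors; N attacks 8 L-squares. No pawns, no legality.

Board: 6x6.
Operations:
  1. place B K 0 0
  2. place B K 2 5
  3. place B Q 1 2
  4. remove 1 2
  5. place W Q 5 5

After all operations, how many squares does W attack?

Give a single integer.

Op 1: place BK@(0,0)
Op 2: place BK@(2,5)
Op 3: place BQ@(1,2)
Op 4: remove (1,2)
Op 5: place WQ@(5,5)
Per-piece attacks for W:
  WQ@(5,5): attacks (5,4) (5,3) (5,2) (5,1) (5,0) (4,5) (3,5) (2,5) (4,4) (3,3) (2,2) (1,1) (0,0) [ray(-1,0) blocked at (2,5); ray(-1,-1) blocked at (0,0)]
Union (13 distinct): (0,0) (1,1) (2,2) (2,5) (3,3) (3,5) (4,4) (4,5) (5,0) (5,1) (5,2) (5,3) (5,4)

Answer: 13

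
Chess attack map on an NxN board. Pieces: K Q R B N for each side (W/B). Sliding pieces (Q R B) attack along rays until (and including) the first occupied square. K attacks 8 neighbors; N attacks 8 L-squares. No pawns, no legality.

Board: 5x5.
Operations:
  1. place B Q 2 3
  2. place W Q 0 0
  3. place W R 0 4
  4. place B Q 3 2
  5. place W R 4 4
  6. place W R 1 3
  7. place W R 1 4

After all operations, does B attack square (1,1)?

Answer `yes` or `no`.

Answer: no

Derivation:
Op 1: place BQ@(2,3)
Op 2: place WQ@(0,0)
Op 3: place WR@(0,4)
Op 4: place BQ@(3,2)
Op 5: place WR@(4,4)
Op 6: place WR@(1,3)
Op 7: place WR@(1,4)
Per-piece attacks for B:
  BQ@(2,3): attacks (2,4) (2,2) (2,1) (2,0) (3,3) (4,3) (1,3) (3,4) (3,2) (1,4) (1,2) (0,1) [ray(-1,0) blocked at (1,3); ray(1,-1) blocked at (3,2); ray(-1,1) blocked at (1,4)]
  BQ@(3,2): attacks (3,3) (3,4) (3,1) (3,0) (4,2) (2,2) (1,2) (0,2) (4,3) (4,1) (2,3) (2,1) (1,0) [ray(-1,1) blocked at (2,3)]
B attacks (1,1): no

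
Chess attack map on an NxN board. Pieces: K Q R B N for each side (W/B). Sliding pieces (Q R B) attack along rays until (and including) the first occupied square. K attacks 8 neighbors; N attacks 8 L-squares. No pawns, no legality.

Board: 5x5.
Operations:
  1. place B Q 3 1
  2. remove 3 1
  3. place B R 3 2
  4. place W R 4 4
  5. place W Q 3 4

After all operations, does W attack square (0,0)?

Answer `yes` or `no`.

Answer: no

Derivation:
Op 1: place BQ@(3,1)
Op 2: remove (3,1)
Op 3: place BR@(3,2)
Op 4: place WR@(4,4)
Op 5: place WQ@(3,4)
Per-piece attacks for W:
  WQ@(3,4): attacks (3,3) (3,2) (4,4) (2,4) (1,4) (0,4) (4,3) (2,3) (1,2) (0,1) [ray(0,-1) blocked at (3,2); ray(1,0) blocked at (4,4)]
  WR@(4,4): attacks (4,3) (4,2) (4,1) (4,0) (3,4) [ray(-1,0) blocked at (3,4)]
W attacks (0,0): no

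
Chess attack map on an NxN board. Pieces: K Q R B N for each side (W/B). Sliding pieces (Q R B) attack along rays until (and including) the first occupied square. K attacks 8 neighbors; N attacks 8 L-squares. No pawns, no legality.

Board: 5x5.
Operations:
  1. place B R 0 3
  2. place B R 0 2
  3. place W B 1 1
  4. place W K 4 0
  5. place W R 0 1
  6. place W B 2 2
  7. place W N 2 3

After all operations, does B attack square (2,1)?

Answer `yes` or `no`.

Answer: no

Derivation:
Op 1: place BR@(0,3)
Op 2: place BR@(0,2)
Op 3: place WB@(1,1)
Op 4: place WK@(4,0)
Op 5: place WR@(0,1)
Op 6: place WB@(2,2)
Op 7: place WN@(2,3)
Per-piece attacks for B:
  BR@(0,2): attacks (0,3) (0,1) (1,2) (2,2) [ray(0,1) blocked at (0,3); ray(0,-1) blocked at (0,1); ray(1,0) blocked at (2,2)]
  BR@(0,3): attacks (0,4) (0,2) (1,3) (2,3) [ray(0,-1) blocked at (0,2); ray(1,0) blocked at (2,3)]
B attacks (2,1): no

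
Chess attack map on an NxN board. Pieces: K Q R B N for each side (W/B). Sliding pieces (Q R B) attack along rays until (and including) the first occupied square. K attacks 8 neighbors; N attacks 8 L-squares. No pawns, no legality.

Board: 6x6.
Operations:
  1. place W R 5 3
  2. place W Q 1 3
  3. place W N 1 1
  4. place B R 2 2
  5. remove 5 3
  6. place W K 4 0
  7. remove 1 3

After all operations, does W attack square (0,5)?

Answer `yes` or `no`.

Answer: no

Derivation:
Op 1: place WR@(5,3)
Op 2: place WQ@(1,3)
Op 3: place WN@(1,1)
Op 4: place BR@(2,2)
Op 5: remove (5,3)
Op 6: place WK@(4,0)
Op 7: remove (1,3)
Per-piece attacks for W:
  WN@(1,1): attacks (2,3) (3,2) (0,3) (3,0)
  WK@(4,0): attacks (4,1) (5,0) (3,0) (5,1) (3,1)
W attacks (0,5): no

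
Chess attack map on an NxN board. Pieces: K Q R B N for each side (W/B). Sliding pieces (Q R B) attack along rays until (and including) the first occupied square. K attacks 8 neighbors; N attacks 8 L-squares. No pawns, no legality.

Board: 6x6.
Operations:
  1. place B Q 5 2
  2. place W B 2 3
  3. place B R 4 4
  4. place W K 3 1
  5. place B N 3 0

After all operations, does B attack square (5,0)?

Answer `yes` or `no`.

Op 1: place BQ@(5,2)
Op 2: place WB@(2,3)
Op 3: place BR@(4,4)
Op 4: place WK@(3,1)
Op 5: place BN@(3,0)
Per-piece attacks for B:
  BN@(3,0): attacks (4,2) (5,1) (2,2) (1,1)
  BR@(4,4): attacks (4,5) (4,3) (4,2) (4,1) (4,0) (5,4) (3,4) (2,4) (1,4) (0,4)
  BQ@(5,2): attacks (5,3) (5,4) (5,5) (5,1) (5,0) (4,2) (3,2) (2,2) (1,2) (0,2) (4,3) (3,4) (2,5) (4,1) (3,0) [ray(-1,-1) blocked at (3,0)]
B attacks (5,0): yes

Answer: yes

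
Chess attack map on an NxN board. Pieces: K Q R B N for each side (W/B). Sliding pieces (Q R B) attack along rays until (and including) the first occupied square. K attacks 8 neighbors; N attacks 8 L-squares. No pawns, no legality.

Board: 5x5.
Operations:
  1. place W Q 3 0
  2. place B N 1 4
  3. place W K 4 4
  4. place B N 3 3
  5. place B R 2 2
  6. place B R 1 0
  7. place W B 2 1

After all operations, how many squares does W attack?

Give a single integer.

Op 1: place WQ@(3,0)
Op 2: place BN@(1,4)
Op 3: place WK@(4,4)
Op 4: place BN@(3,3)
Op 5: place BR@(2,2)
Op 6: place BR@(1,0)
Op 7: place WB@(2,1)
Per-piece attacks for W:
  WB@(2,1): attacks (3,2) (4,3) (3,0) (1,2) (0,3) (1,0) [ray(1,-1) blocked at (3,0); ray(-1,-1) blocked at (1,0)]
  WQ@(3,0): attacks (3,1) (3,2) (3,3) (4,0) (2,0) (1,0) (4,1) (2,1) [ray(0,1) blocked at (3,3); ray(-1,0) blocked at (1,0); ray(-1,1) blocked at (2,1)]
  WK@(4,4): attacks (4,3) (3,4) (3,3)
Union (13 distinct): (0,3) (1,0) (1,2) (2,0) (2,1) (3,0) (3,1) (3,2) (3,3) (3,4) (4,0) (4,1) (4,3)

Answer: 13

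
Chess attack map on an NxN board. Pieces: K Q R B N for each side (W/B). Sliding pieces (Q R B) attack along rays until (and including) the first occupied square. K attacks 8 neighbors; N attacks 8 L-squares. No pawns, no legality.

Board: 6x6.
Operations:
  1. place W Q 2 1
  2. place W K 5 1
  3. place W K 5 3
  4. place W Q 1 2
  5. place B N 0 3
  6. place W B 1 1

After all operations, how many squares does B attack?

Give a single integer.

Op 1: place WQ@(2,1)
Op 2: place WK@(5,1)
Op 3: place WK@(5,3)
Op 4: place WQ@(1,2)
Op 5: place BN@(0,3)
Op 6: place WB@(1,1)
Per-piece attacks for B:
  BN@(0,3): attacks (1,5) (2,4) (1,1) (2,2)
Union (4 distinct): (1,1) (1,5) (2,2) (2,4)

Answer: 4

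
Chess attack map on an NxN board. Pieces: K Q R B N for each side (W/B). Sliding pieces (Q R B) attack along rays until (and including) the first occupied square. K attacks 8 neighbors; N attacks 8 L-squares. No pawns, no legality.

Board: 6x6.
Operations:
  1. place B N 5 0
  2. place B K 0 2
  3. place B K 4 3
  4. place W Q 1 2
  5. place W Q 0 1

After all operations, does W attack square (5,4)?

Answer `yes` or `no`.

Answer: no

Derivation:
Op 1: place BN@(5,0)
Op 2: place BK@(0,2)
Op 3: place BK@(4,3)
Op 4: place WQ@(1,2)
Op 5: place WQ@(0,1)
Per-piece attacks for W:
  WQ@(0,1): attacks (0,2) (0,0) (1,1) (2,1) (3,1) (4,1) (5,1) (1,2) (1,0) [ray(0,1) blocked at (0,2); ray(1,1) blocked at (1,2)]
  WQ@(1,2): attacks (1,3) (1,4) (1,5) (1,1) (1,0) (2,2) (3,2) (4,2) (5,2) (0,2) (2,3) (3,4) (4,5) (2,1) (3,0) (0,3) (0,1) [ray(-1,0) blocked at (0,2); ray(-1,-1) blocked at (0,1)]
W attacks (5,4): no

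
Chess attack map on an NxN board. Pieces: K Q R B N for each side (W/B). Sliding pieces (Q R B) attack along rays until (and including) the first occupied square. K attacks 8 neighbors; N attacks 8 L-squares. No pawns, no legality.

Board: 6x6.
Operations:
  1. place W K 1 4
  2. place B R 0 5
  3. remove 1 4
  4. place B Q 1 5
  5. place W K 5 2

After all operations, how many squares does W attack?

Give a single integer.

Answer: 5

Derivation:
Op 1: place WK@(1,4)
Op 2: place BR@(0,5)
Op 3: remove (1,4)
Op 4: place BQ@(1,5)
Op 5: place WK@(5,2)
Per-piece attacks for W:
  WK@(5,2): attacks (5,3) (5,1) (4,2) (4,3) (4,1)
Union (5 distinct): (4,1) (4,2) (4,3) (5,1) (5,3)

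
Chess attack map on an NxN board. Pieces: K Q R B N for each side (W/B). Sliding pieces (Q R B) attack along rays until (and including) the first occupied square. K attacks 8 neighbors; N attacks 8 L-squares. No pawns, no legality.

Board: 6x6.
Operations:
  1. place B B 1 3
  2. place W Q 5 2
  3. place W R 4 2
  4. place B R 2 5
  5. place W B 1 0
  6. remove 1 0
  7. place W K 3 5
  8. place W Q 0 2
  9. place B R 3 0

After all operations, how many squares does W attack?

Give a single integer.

Op 1: place BB@(1,3)
Op 2: place WQ@(5,2)
Op 3: place WR@(4,2)
Op 4: place BR@(2,5)
Op 5: place WB@(1,0)
Op 6: remove (1,0)
Op 7: place WK@(3,5)
Op 8: place WQ@(0,2)
Op 9: place BR@(3,0)
Per-piece attacks for W:
  WQ@(0,2): attacks (0,3) (0,4) (0,5) (0,1) (0,0) (1,2) (2,2) (3,2) (4,2) (1,3) (1,1) (2,0) [ray(1,0) blocked at (4,2); ray(1,1) blocked at (1,3)]
  WK@(3,5): attacks (3,4) (4,5) (2,5) (4,4) (2,4)
  WR@(4,2): attacks (4,3) (4,4) (4,5) (4,1) (4,0) (5,2) (3,2) (2,2) (1,2) (0,2) [ray(1,0) blocked at (5,2); ray(-1,0) blocked at (0,2)]
  WQ@(5,2): attacks (5,3) (5,4) (5,5) (5,1) (5,0) (4,2) (4,3) (3,4) (2,5) (4,1) (3,0) [ray(-1,0) blocked at (4,2); ray(-1,1) blocked at (2,5); ray(-1,-1) blocked at (3,0)]
Union (28 distinct): (0,0) (0,1) (0,2) (0,3) (0,4) (0,5) (1,1) (1,2) (1,3) (2,0) (2,2) (2,4) (2,5) (3,0) (3,2) (3,4) (4,0) (4,1) (4,2) (4,3) (4,4) (4,5) (5,0) (5,1) (5,2) (5,3) (5,4) (5,5)

Answer: 28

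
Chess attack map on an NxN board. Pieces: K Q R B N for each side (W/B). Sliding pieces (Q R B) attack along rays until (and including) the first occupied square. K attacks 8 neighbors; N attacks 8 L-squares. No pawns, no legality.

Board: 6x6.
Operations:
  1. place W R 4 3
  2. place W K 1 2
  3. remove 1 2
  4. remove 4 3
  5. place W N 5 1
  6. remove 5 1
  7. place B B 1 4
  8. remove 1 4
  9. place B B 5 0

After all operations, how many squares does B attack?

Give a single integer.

Answer: 5

Derivation:
Op 1: place WR@(4,3)
Op 2: place WK@(1,2)
Op 3: remove (1,2)
Op 4: remove (4,3)
Op 5: place WN@(5,1)
Op 6: remove (5,1)
Op 7: place BB@(1,4)
Op 8: remove (1,4)
Op 9: place BB@(5,0)
Per-piece attacks for B:
  BB@(5,0): attacks (4,1) (3,2) (2,3) (1,4) (0,5)
Union (5 distinct): (0,5) (1,4) (2,3) (3,2) (4,1)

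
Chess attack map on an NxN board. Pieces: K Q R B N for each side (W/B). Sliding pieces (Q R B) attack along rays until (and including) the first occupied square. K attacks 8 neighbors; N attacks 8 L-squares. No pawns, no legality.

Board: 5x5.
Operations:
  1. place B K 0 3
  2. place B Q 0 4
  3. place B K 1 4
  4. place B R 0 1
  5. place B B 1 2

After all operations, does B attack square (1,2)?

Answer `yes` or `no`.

Answer: yes

Derivation:
Op 1: place BK@(0,3)
Op 2: place BQ@(0,4)
Op 3: place BK@(1,4)
Op 4: place BR@(0,1)
Op 5: place BB@(1,2)
Per-piece attacks for B:
  BR@(0,1): attacks (0,2) (0,3) (0,0) (1,1) (2,1) (3,1) (4,1) [ray(0,1) blocked at (0,3)]
  BK@(0,3): attacks (0,4) (0,2) (1,3) (1,4) (1,2)
  BQ@(0,4): attacks (0,3) (1,4) (1,3) (2,2) (3,1) (4,0) [ray(0,-1) blocked at (0,3); ray(1,0) blocked at (1,4)]
  BB@(1,2): attacks (2,3) (3,4) (2,1) (3,0) (0,3) (0,1) [ray(-1,1) blocked at (0,3); ray(-1,-1) blocked at (0,1)]
  BK@(1,4): attacks (1,3) (2,4) (0,4) (2,3) (0,3)
B attacks (1,2): yes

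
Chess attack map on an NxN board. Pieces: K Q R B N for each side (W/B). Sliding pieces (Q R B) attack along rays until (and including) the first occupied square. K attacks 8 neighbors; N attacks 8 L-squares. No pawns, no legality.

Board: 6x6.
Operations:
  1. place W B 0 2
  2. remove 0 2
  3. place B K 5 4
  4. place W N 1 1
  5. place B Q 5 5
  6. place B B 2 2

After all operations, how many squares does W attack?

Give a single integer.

Answer: 4

Derivation:
Op 1: place WB@(0,2)
Op 2: remove (0,2)
Op 3: place BK@(5,4)
Op 4: place WN@(1,1)
Op 5: place BQ@(5,5)
Op 6: place BB@(2,2)
Per-piece attacks for W:
  WN@(1,1): attacks (2,3) (3,2) (0,3) (3,0)
Union (4 distinct): (0,3) (2,3) (3,0) (3,2)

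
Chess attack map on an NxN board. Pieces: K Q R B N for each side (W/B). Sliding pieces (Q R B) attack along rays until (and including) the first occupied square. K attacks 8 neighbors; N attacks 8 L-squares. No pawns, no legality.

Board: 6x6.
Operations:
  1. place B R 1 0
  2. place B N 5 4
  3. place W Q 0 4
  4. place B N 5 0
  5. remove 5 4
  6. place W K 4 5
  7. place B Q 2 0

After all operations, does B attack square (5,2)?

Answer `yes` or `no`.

Op 1: place BR@(1,0)
Op 2: place BN@(5,4)
Op 3: place WQ@(0,4)
Op 4: place BN@(5,0)
Op 5: remove (5,4)
Op 6: place WK@(4,5)
Op 7: place BQ@(2,0)
Per-piece attacks for B:
  BR@(1,0): attacks (1,1) (1,2) (1,3) (1,4) (1,5) (2,0) (0,0) [ray(1,0) blocked at (2,0)]
  BQ@(2,0): attacks (2,1) (2,2) (2,3) (2,4) (2,5) (3,0) (4,0) (5,0) (1,0) (3,1) (4,2) (5,3) (1,1) (0,2) [ray(1,0) blocked at (5,0); ray(-1,0) blocked at (1,0)]
  BN@(5,0): attacks (4,2) (3,1)
B attacks (5,2): no

Answer: no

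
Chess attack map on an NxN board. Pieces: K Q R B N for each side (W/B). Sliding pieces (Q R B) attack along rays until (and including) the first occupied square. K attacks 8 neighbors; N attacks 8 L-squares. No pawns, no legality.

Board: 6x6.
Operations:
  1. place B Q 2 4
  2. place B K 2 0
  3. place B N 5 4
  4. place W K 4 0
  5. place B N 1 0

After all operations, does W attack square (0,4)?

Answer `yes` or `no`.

Op 1: place BQ@(2,4)
Op 2: place BK@(2,0)
Op 3: place BN@(5,4)
Op 4: place WK@(4,0)
Op 5: place BN@(1,0)
Per-piece attacks for W:
  WK@(4,0): attacks (4,1) (5,0) (3,0) (5,1) (3,1)
W attacks (0,4): no

Answer: no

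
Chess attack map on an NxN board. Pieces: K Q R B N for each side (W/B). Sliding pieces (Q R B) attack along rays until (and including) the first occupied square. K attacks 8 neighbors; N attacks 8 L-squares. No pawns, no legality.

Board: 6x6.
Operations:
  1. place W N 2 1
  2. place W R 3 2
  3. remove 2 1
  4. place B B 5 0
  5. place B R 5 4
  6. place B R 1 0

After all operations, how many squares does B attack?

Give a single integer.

Op 1: place WN@(2,1)
Op 2: place WR@(3,2)
Op 3: remove (2,1)
Op 4: place BB@(5,0)
Op 5: place BR@(5,4)
Op 6: place BR@(1,0)
Per-piece attacks for B:
  BR@(1,0): attacks (1,1) (1,2) (1,3) (1,4) (1,5) (2,0) (3,0) (4,0) (5,0) (0,0) [ray(1,0) blocked at (5,0)]
  BB@(5,0): attacks (4,1) (3,2) [ray(-1,1) blocked at (3,2)]
  BR@(5,4): attacks (5,5) (5,3) (5,2) (5,1) (5,0) (4,4) (3,4) (2,4) (1,4) (0,4) [ray(0,-1) blocked at (5,0)]
Union (20 distinct): (0,0) (0,4) (1,1) (1,2) (1,3) (1,4) (1,5) (2,0) (2,4) (3,0) (3,2) (3,4) (4,0) (4,1) (4,4) (5,0) (5,1) (5,2) (5,3) (5,5)

Answer: 20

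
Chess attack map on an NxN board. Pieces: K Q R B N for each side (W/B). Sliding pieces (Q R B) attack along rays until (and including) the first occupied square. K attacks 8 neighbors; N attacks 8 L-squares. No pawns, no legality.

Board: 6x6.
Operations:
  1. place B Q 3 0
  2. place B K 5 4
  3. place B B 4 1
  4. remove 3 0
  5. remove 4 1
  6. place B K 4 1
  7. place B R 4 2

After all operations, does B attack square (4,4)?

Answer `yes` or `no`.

Answer: yes

Derivation:
Op 1: place BQ@(3,0)
Op 2: place BK@(5,4)
Op 3: place BB@(4,1)
Op 4: remove (3,0)
Op 5: remove (4,1)
Op 6: place BK@(4,1)
Op 7: place BR@(4,2)
Per-piece attacks for B:
  BK@(4,1): attacks (4,2) (4,0) (5,1) (3,1) (5,2) (5,0) (3,2) (3,0)
  BR@(4,2): attacks (4,3) (4,4) (4,5) (4,1) (5,2) (3,2) (2,2) (1,2) (0,2) [ray(0,-1) blocked at (4,1)]
  BK@(5,4): attacks (5,5) (5,3) (4,4) (4,5) (4,3)
B attacks (4,4): yes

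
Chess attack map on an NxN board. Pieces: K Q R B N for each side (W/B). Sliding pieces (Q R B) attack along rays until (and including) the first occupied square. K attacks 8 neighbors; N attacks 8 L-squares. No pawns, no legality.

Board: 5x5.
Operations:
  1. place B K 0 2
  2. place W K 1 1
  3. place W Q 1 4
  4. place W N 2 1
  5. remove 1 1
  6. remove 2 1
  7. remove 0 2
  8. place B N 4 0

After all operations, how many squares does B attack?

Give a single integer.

Op 1: place BK@(0,2)
Op 2: place WK@(1,1)
Op 3: place WQ@(1,4)
Op 4: place WN@(2,1)
Op 5: remove (1,1)
Op 6: remove (2,1)
Op 7: remove (0,2)
Op 8: place BN@(4,0)
Per-piece attacks for B:
  BN@(4,0): attacks (3,2) (2,1)
Union (2 distinct): (2,1) (3,2)

Answer: 2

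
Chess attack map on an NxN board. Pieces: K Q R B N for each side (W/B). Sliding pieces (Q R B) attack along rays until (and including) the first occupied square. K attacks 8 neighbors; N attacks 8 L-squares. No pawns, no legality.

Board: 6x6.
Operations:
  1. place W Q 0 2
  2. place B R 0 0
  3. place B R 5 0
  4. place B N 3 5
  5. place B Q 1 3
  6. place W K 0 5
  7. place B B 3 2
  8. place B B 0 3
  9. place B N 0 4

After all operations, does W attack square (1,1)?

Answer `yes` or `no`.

Answer: yes

Derivation:
Op 1: place WQ@(0,2)
Op 2: place BR@(0,0)
Op 3: place BR@(5,0)
Op 4: place BN@(3,5)
Op 5: place BQ@(1,3)
Op 6: place WK@(0,5)
Op 7: place BB@(3,2)
Op 8: place BB@(0,3)
Op 9: place BN@(0,4)
Per-piece attacks for W:
  WQ@(0,2): attacks (0,3) (0,1) (0,0) (1,2) (2,2) (3,2) (1,3) (1,1) (2,0) [ray(0,1) blocked at (0,3); ray(0,-1) blocked at (0,0); ray(1,0) blocked at (3,2); ray(1,1) blocked at (1,3)]
  WK@(0,5): attacks (0,4) (1,5) (1,4)
W attacks (1,1): yes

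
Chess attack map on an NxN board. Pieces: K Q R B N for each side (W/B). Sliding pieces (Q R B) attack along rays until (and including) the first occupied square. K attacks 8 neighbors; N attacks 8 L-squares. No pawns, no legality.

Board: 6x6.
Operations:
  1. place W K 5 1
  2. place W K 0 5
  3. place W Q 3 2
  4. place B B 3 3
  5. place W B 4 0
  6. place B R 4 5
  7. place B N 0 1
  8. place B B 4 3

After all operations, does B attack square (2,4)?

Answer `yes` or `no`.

Op 1: place WK@(5,1)
Op 2: place WK@(0,5)
Op 3: place WQ@(3,2)
Op 4: place BB@(3,3)
Op 5: place WB@(4,0)
Op 6: place BR@(4,5)
Op 7: place BN@(0,1)
Op 8: place BB@(4,3)
Per-piece attacks for B:
  BN@(0,1): attacks (1,3) (2,2) (2,0)
  BB@(3,3): attacks (4,4) (5,5) (4,2) (5,1) (2,4) (1,5) (2,2) (1,1) (0,0) [ray(1,-1) blocked at (5,1)]
  BB@(4,3): attacks (5,4) (5,2) (3,4) (2,5) (3,2) [ray(-1,-1) blocked at (3,2)]
  BR@(4,5): attacks (4,4) (4,3) (5,5) (3,5) (2,5) (1,5) (0,5) [ray(0,-1) blocked at (4,3); ray(-1,0) blocked at (0,5)]
B attacks (2,4): yes

Answer: yes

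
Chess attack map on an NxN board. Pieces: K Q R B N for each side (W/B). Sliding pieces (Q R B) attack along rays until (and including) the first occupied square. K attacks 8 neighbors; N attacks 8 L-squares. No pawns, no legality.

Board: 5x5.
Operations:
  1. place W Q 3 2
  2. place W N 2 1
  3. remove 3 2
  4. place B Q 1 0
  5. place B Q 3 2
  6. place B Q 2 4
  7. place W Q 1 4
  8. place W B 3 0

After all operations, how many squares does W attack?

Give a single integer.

Op 1: place WQ@(3,2)
Op 2: place WN@(2,1)
Op 3: remove (3,2)
Op 4: place BQ@(1,0)
Op 5: place BQ@(3,2)
Op 6: place BQ@(2,4)
Op 7: place WQ@(1,4)
Op 8: place WB@(3,0)
Per-piece attacks for W:
  WQ@(1,4): attacks (1,3) (1,2) (1,1) (1,0) (2,4) (0,4) (2,3) (3,2) (0,3) [ray(0,-1) blocked at (1,0); ray(1,0) blocked at (2,4); ray(1,-1) blocked at (3,2)]
  WN@(2,1): attacks (3,3) (4,2) (1,3) (0,2) (4,0) (0,0)
  WB@(3,0): attacks (4,1) (2,1) [ray(-1,1) blocked at (2,1)]
Union (16 distinct): (0,0) (0,2) (0,3) (0,4) (1,0) (1,1) (1,2) (1,3) (2,1) (2,3) (2,4) (3,2) (3,3) (4,0) (4,1) (4,2)

Answer: 16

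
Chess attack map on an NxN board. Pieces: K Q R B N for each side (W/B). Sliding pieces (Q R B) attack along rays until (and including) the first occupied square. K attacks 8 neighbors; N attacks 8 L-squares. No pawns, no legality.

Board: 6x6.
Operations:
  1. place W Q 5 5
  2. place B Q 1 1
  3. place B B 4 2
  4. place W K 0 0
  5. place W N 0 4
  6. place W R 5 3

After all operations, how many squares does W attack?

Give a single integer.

Answer: 22

Derivation:
Op 1: place WQ@(5,5)
Op 2: place BQ@(1,1)
Op 3: place BB@(4,2)
Op 4: place WK@(0,0)
Op 5: place WN@(0,4)
Op 6: place WR@(5,3)
Per-piece attacks for W:
  WK@(0,0): attacks (0,1) (1,0) (1,1)
  WN@(0,4): attacks (2,5) (1,2) (2,3)
  WR@(5,3): attacks (5,4) (5,5) (5,2) (5,1) (5,0) (4,3) (3,3) (2,3) (1,3) (0,3) [ray(0,1) blocked at (5,5)]
  WQ@(5,5): attacks (5,4) (5,3) (4,5) (3,5) (2,5) (1,5) (0,5) (4,4) (3,3) (2,2) (1,1) [ray(0,-1) blocked at (5,3); ray(-1,-1) blocked at (1,1)]
Union (22 distinct): (0,1) (0,3) (0,5) (1,0) (1,1) (1,2) (1,3) (1,5) (2,2) (2,3) (2,5) (3,3) (3,5) (4,3) (4,4) (4,5) (5,0) (5,1) (5,2) (5,3) (5,4) (5,5)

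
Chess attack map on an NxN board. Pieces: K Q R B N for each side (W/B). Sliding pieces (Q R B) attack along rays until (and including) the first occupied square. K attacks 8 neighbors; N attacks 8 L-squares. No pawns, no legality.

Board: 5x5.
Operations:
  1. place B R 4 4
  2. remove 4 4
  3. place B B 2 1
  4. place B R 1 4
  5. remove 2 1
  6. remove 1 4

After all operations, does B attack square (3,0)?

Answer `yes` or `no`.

Op 1: place BR@(4,4)
Op 2: remove (4,4)
Op 3: place BB@(2,1)
Op 4: place BR@(1,4)
Op 5: remove (2,1)
Op 6: remove (1,4)
Per-piece attacks for B:
B attacks (3,0): no

Answer: no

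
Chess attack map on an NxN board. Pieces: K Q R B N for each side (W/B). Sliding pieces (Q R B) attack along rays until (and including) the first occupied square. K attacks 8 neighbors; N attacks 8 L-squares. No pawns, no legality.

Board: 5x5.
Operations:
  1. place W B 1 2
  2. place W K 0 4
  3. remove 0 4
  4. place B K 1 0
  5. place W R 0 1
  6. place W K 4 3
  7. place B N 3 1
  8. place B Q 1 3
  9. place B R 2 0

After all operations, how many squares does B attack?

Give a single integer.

Op 1: place WB@(1,2)
Op 2: place WK@(0,4)
Op 3: remove (0,4)
Op 4: place BK@(1,0)
Op 5: place WR@(0,1)
Op 6: place WK@(4,3)
Op 7: place BN@(3,1)
Op 8: place BQ@(1,3)
Op 9: place BR@(2,0)
Per-piece attacks for B:
  BK@(1,0): attacks (1,1) (2,0) (0,0) (2,1) (0,1)
  BQ@(1,3): attacks (1,4) (1,2) (2,3) (3,3) (4,3) (0,3) (2,4) (2,2) (3,1) (0,4) (0,2) [ray(0,-1) blocked at (1,2); ray(1,0) blocked at (4,3); ray(1,-1) blocked at (3,1)]
  BR@(2,0): attacks (2,1) (2,2) (2,3) (2,4) (3,0) (4,0) (1,0) [ray(-1,0) blocked at (1,0)]
  BN@(3,1): attacks (4,3) (2,3) (1,2) (1,0)
Union (19 distinct): (0,0) (0,1) (0,2) (0,3) (0,4) (1,0) (1,1) (1,2) (1,4) (2,0) (2,1) (2,2) (2,3) (2,4) (3,0) (3,1) (3,3) (4,0) (4,3)

Answer: 19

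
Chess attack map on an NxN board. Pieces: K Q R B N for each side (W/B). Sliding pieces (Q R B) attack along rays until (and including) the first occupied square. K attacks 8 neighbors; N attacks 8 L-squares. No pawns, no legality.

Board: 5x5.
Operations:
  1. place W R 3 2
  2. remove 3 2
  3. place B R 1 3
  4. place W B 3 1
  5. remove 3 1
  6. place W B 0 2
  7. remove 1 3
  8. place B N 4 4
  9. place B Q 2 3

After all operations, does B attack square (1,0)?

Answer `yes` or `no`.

Answer: no

Derivation:
Op 1: place WR@(3,2)
Op 2: remove (3,2)
Op 3: place BR@(1,3)
Op 4: place WB@(3,1)
Op 5: remove (3,1)
Op 6: place WB@(0,2)
Op 7: remove (1,3)
Op 8: place BN@(4,4)
Op 9: place BQ@(2,3)
Per-piece attacks for B:
  BQ@(2,3): attacks (2,4) (2,2) (2,1) (2,0) (3,3) (4,3) (1,3) (0,3) (3,4) (3,2) (4,1) (1,4) (1,2) (0,1)
  BN@(4,4): attacks (3,2) (2,3)
B attacks (1,0): no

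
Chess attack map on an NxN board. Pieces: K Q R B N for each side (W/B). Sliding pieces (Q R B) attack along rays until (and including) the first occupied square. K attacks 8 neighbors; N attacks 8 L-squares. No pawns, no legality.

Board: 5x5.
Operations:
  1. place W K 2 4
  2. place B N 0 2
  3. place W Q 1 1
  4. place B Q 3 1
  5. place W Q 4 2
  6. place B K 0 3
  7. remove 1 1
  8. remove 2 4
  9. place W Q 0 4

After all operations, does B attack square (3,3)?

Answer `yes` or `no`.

Answer: yes

Derivation:
Op 1: place WK@(2,4)
Op 2: place BN@(0,2)
Op 3: place WQ@(1,1)
Op 4: place BQ@(3,1)
Op 5: place WQ@(4,2)
Op 6: place BK@(0,3)
Op 7: remove (1,1)
Op 8: remove (2,4)
Op 9: place WQ@(0,4)
Per-piece attacks for B:
  BN@(0,2): attacks (1,4) (2,3) (1,0) (2,1)
  BK@(0,3): attacks (0,4) (0,2) (1,3) (1,4) (1,2)
  BQ@(3,1): attacks (3,2) (3,3) (3,4) (3,0) (4,1) (2,1) (1,1) (0,1) (4,2) (4,0) (2,2) (1,3) (0,4) (2,0) [ray(1,1) blocked at (4,2); ray(-1,1) blocked at (0,4)]
B attacks (3,3): yes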